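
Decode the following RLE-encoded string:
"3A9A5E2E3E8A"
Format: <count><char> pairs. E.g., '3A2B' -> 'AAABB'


Expanding each <count><char> pair:
  3A -> 'AAA'
  9A -> 'AAAAAAAAA'
  5E -> 'EEEEE'
  2E -> 'EE'
  3E -> 'EEE'
  8A -> 'AAAAAAAA'

Decoded = AAAAAAAAAAAAEEEEEEEEEEAAAAAAAA


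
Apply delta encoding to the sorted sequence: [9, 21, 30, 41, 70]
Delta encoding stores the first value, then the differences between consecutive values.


First value: 9
Deltas:
  21 - 9 = 12
  30 - 21 = 9
  41 - 30 = 11
  70 - 41 = 29


Delta encoded: [9, 12, 9, 11, 29]


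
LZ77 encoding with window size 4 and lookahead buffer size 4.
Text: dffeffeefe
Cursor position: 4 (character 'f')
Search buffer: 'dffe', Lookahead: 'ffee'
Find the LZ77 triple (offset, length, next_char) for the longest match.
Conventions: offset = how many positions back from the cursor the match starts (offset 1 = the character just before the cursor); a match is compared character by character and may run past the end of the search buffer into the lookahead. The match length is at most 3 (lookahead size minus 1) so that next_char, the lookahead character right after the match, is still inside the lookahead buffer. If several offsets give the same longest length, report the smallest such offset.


Try each offset into the search buffer:
  offset=1 (pos 3, char 'e'): match length 0
  offset=2 (pos 2, char 'f'): match length 1
  offset=3 (pos 1, char 'f'): match length 3
  offset=4 (pos 0, char 'd'): match length 0
Longest match has length 3 at offset 3.
next_char = character at position 4 + 3 = 7 -> 'e'

Best match: offset=3, length=3 (matching 'ffe' starting at position 1)
LZ77 triple: (3, 3, 'e')


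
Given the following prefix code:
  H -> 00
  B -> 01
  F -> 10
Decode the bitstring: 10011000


Decoding step by step:
Bits 10 -> F
Bits 01 -> B
Bits 10 -> F
Bits 00 -> H


Decoded message: FBFH


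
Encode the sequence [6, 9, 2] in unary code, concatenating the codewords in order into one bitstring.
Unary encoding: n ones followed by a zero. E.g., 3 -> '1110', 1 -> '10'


Encode each number as n ones followed by a terminating 0:
  6 -> 1111110 (7 bits)
  9 -> 1111111110 (10 bits)
  2 -> 110 (3 bits)
Total length = 7 + 10 + 3 = 20 bits.

Unary([6, 9, 2]) = 11111101111111110110 (20 bits)


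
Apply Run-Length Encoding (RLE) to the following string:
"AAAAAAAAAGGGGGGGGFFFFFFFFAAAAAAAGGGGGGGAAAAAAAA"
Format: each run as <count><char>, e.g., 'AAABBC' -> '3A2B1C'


Scanning runs left to right:
  i=0: run of 'A' x 9 -> '9A'
  i=9: run of 'G' x 8 -> '8G'
  i=17: run of 'F' x 8 -> '8F'
  i=25: run of 'A' x 7 -> '7A'
  i=32: run of 'G' x 7 -> '7G'
  i=39: run of 'A' x 8 -> '8A'

RLE = 9A8G8F7A7G8A


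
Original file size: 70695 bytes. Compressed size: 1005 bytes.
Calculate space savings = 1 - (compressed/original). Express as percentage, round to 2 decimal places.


ratio = compressed/original = 1005/70695 = 0.014216
savings = 1 - ratio = 1 - 0.014216 = 0.985784
as a percentage: 0.985784 * 100 = 98.58%

Space savings = 1 - 1005/70695 = 98.58%


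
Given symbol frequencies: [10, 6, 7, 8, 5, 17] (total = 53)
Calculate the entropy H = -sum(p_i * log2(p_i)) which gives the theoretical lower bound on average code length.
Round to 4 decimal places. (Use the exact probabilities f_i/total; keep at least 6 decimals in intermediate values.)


Per-symbol terms -p_i * log2(p_i) with p_i = f_i/53:
  p = 10/53 = 0.188679: log2(p) = -2.405992, -p*log2(p) = 0.453961
  p = 6/53 = 0.113208: log2(p) = -3.142958, -p*log2(p) = 0.355807
  p = 7/53 = 0.132075: log2(p) = -2.920566, -p*log2(p) = 0.385735
  p = 8/53 = 0.150943: log2(p) = -2.727920, -p*log2(p) = 0.411762
  p = 5/53 = 0.094340: log2(p) = -3.405992, -p*log2(p) = 0.321320
  p = 17/53 = 0.320755: log2(p) = -1.640458, -p*log2(p) = 0.526185
H = 0.453961 + 0.355807 + 0.385735 + 0.411762 + 0.321320 + 0.526185 = 2.454770

H = 2.4548 bits/symbol


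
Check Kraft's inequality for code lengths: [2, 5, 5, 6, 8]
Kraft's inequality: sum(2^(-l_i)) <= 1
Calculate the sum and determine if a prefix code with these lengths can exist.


Sum = 2^(-2) + 2^(-5) + 2^(-5) + 2^(-6) + 2^(-8)
    = 0.25 + 0.03125 + 0.03125 + 0.015625 + 0.00390625
    = 85/256 = 0.33203125
Since 0.33203125 <= 1, Kraft's inequality IS satisfied.
A prefix code with these lengths CAN exist.

Kraft sum = 0.33203125. Satisfied.


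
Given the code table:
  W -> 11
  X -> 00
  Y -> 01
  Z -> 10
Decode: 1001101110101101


Decoding:
10 -> Z
01 -> Y
10 -> Z
11 -> W
10 -> Z
10 -> Z
11 -> W
01 -> Y


Result: ZYZWZZWY


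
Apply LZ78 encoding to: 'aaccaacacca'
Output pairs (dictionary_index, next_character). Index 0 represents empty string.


LZ78 encoding steps:
Dictionary: {0: ''}
Step 1: w='' (idx 0), next='a' -> output (0, 'a'), add 'a' as idx 1
Step 2: w='a' (idx 1), next='c' -> output (1, 'c'), add 'ac' as idx 2
Step 3: w='' (idx 0), next='c' -> output (0, 'c'), add 'c' as idx 3
Step 4: w='a' (idx 1), next='a' -> output (1, 'a'), add 'aa' as idx 4
Step 5: w='c' (idx 3), next='a' -> output (3, 'a'), add 'ca' as idx 5
Step 6: w='c' (idx 3), next='c' -> output (3, 'c'), add 'cc' as idx 6
Step 7: w='a' (idx 1), end of input -> output (1, '')


Encoded: [(0, 'a'), (1, 'c'), (0, 'c'), (1, 'a'), (3, 'a'), (3, 'c'), (1, '')]


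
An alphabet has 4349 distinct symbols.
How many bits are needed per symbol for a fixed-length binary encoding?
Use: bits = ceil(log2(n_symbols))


log2(4349) = 12.0865
Bracket: 2^12 = 4096 < 4349 <= 2^13 = 8192
So ceil(log2(4349)) = 13

bits = ceil(log2(4349)) = ceil(12.0865) = 13 bits


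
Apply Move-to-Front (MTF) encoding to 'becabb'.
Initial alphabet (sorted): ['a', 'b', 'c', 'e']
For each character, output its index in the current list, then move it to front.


MTF encoding:
'b': index 1 in ['a', 'b', 'c', 'e'] -> ['b', 'a', 'c', 'e']
'e': index 3 in ['b', 'a', 'c', 'e'] -> ['e', 'b', 'a', 'c']
'c': index 3 in ['e', 'b', 'a', 'c'] -> ['c', 'e', 'b', 'a']
'a': index 3 in ['c', 'e', 'b', 'a'] -> ['a', 'c', 'e', 'b']
'b': index 3 in ['a', 'c', 'e', 'b'] -> ['b', 'a', 'c', 'e']
'b': index 0 in ['b', 'a', 'c', 'e'] -> ['b', 'a', 'c', 'e']


Output: [1, 3, 3, 3, 3, 0]


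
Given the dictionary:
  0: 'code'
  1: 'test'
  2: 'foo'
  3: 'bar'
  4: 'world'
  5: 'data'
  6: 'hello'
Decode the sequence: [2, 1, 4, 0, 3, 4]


Look up each index in the dictionary:
  2 -> 'foo'
  1 -> 'test'
  4 -> 'world'
  0 -> 'code'
  3 -> 'bar'
  4 -> 'world'

Decoded: "foo test world code bar world"


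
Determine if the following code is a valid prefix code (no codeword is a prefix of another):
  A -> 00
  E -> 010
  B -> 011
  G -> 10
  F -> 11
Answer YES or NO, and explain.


Checking each pair (does one codeword prefix another?):
  A='00' vs E='010': no prefix
  A='00' vs B='011': no prefix
  A='00' vs G='10': no prefix
  A='00' vs F='11': no prefix
  E='010' vs A='00': no prefix
  E='010' vs B='011': no prefix
  E='010' vs G='10': no prefix
  E='010' vs F='11': no prefix
  B='011' vs A='00': no prefix
  B='011' vs E='010': no prefix
  B='011' vs G='10': no prefix
  B='011' vs F='11': no prefix
  G='10' vs A='00': no prefix
  G='10' vs E='010': no prefix
  G='10' vs B='011': no prefix
  G='10' vs F='11': no prefix
  F='11' vs A='00': no prefix
  F='11' vs E='010': no prefix
  F='11' vs B='011': no prefix
  F='11' vs G='10': no prefix
No violation found over all pairs.

YES -- this is a valid prefix code. No codeword is a prefix of any other codeword.


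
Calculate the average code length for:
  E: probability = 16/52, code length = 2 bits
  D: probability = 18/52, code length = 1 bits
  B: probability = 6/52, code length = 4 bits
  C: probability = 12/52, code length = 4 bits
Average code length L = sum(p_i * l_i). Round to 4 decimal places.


Weighted contributions p_i * l_i:
  E: (16/52) * 2 = 32/52
  D: (18/52) * 1 = 18/52
  B: (6/52) * 4 = 24/52
  C: (12/52) * 4 = 48/52
Sum = (32 + 18 + 24 + 48)/52 = 122/52

L = 122/52 = 2.3462 bits/symbol


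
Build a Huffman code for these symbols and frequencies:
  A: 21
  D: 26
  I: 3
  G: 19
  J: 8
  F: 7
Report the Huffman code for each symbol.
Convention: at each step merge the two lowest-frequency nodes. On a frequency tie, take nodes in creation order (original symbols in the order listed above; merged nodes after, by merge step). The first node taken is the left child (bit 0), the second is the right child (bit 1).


Huffman tree construction:
Step 1: Merge I(3) + F(7) = 10
Step 2: Merge J(8) + (I+F)(10) = 18
Step 3: Merge (J+(I+F))(18) + G(19) = 37
Step 4: Merge A(21) + D(26) = 47
Step 5: Merge ((J+(I+F))+G)(37) + (A+D)(47) = 84
Read each symbol's code off the tree from the root (left child = 0, right child = 1).

Codes:
  A: 10 (length 2)
  D: 11 (length 2)
  I: 0010 (length 4)
  G: 01 (length 2)
  J: 000 (length 3)
  F: 0011 (length 4)
Average code length: 196/84 = 2.3333 bits/symbol


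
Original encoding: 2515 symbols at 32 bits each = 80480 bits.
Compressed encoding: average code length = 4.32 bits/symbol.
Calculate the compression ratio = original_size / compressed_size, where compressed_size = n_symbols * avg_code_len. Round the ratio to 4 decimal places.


original_size = n_symbols * orig_bits = 2515 * 32 = 80480 bits
compressed_size = n_symbols * avg_code_len = 2515 * 4.32 = 10864.8 bits
ratio = original_size / compressed_size = 80480 / 10864.8 = 7.4074

Compression ratio = 7.4074


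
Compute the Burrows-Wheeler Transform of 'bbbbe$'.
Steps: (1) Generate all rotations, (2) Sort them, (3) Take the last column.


Rotations (sorted):
  0: $bbbbe -> last char: e
  1: bbbbe$ -> last char: $
  2: bbbe$b -> last char: b
  3: bbe$bb -> last char: b
  4: be$bbb -> last char: b
  5: e$bbbb -> last char: b


BWT = e$bbbb


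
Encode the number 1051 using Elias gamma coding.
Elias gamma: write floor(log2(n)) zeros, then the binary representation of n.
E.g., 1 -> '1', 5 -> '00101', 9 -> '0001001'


num_bits = floor(log2(1051)) + 1 = 11
leading_zeros = num_bits - 1 = 10
binary(1051) = 10000011011

Elias gamma(1051) = '0000000000' + '10000011011' = 000000000010000011011 (21 bits)


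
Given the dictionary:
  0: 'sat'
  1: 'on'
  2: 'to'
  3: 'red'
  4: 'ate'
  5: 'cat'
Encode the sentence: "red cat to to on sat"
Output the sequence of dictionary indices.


Look up each word in the dictionary:
  'red' -> 3
  'cat' -> 5
  'to' -> 2
  'to' -> 2
  'on' -> 1
  'sat' -> 0

Encoded: [3, 5, 2, 2, 1, 0]


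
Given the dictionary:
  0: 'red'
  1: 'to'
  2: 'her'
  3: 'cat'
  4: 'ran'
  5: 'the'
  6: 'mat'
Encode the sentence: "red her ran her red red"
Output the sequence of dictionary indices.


Look up each word in the dictionary:
  'red' -> 0
  'her' -> 2
  'ran' -> 4
  'her' -> 2
  'red' -> 0
  'red' -> 0

Encoded: [0, 2, 4, 2, 0, 0]


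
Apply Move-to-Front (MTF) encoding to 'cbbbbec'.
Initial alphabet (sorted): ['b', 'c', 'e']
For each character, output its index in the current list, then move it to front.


MTF encoding:
'c': index 1 in ['b', 'c', 'e'] -> ['c', 'b', 'e']
'b': index 1 in ['c', 'b', 'e'] -> ['b', 'c', 'e']
'b': index 0 in ['b', 'c', 'e'] -> ['b', 'c', 'e']
'b': index 0 in ['b', 'c', 'e'] -> ['b', 'c', 'e']
'b': index 0 in ['b', 'c', 'e'] -> ['b', 'c', 'e']
'e': index 2 in ['b', 'c', 'e'] -> ['e', 'b', 'c']
'c': index 2 in ['e', 'b', 'c'] -> ['c', 'e', 'b']


Output: [1, 1, 0, 0, 0, 2, 2]


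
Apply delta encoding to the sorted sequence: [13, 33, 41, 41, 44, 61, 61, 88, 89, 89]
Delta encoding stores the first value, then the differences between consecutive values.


First value: 13
Deltas:
  33 - 13 = 20
  41 - 33 = 8
  41 - 41 = 0
  44 - 41 = 3
  61 - 44 = 17
  61 - 61 = 0
  88 - 61 = 27
  89 - 88 = 1
  89 - 89 = 0


Delta encoded: [13, 20, 8, 0, 3, 17, 0, 27, 1, 0]


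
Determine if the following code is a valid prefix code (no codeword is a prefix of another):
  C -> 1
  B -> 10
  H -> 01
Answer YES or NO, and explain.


Checking each pair (does one codeword prefix another?):
  C='1' vs B='10': prefix -- VIOLATION

NO -- this is NOT a valid prefix code. C (1) is a prefix of B (10).


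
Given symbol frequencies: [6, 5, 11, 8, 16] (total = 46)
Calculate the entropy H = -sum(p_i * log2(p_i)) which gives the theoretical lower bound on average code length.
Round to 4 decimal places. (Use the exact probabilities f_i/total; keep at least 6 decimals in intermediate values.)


Per-symbol terms -p_i * log2(p_i) with p_i = f_i/46:
  p = 6/46 = 0.130435: log2(p) = -2.938599, -p*log2(p) = 0.383296
  p = 5/46 = 0.108696: log2(p) = -3.201634, -p*log2(p) = 0.348004
  p = 11/46 = 0.239130: log2(p) = -2.064130, -p*log2(p) = 0.493596
  p = 8/46 = 0.173913: log2(p) = -2.523562, -p*log2(p) = 0.438880
  p = 16/46 = 0.347826: log2(p) = -1.523562, -p*log2(p) = 0.529935
H = 0.383296 + 0.348004 + 0.493596 + 0.438880 + 0.529935 = 2.193711

H = 2.1937 bits/symbol


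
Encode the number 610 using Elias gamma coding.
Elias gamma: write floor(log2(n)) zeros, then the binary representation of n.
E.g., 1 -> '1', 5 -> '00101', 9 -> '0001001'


num_bits = floor(log2(610)) + 1 = 10
leading_zeros = num_bits - 1 = 9
binary(610) = 1001100010

Elias gamma(610) = '000000000' + '1001100010' = 0000000001001100010 (19 bits)


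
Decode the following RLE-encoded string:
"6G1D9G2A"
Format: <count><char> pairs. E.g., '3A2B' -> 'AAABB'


Expanding each <count><char> pair:
  6G -> 'GGGGGG'
  1D -> 'D'
  9G -> 'GGGGGGGGG'
  2A -> 'AA'

Decoded = GGGGGGDGGGGGGGGGAA


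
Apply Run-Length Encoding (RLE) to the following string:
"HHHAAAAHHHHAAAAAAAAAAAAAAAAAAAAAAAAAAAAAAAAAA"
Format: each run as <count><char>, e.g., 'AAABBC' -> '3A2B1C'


Scanning runs left to right:
  i=0: run of 'H' x 3 -> '3H'
  i=3: run of 'A' x 4 -> '4A'
  i=7: run of 'H' x 4 -> '4H'
  i=11: run of 'A' x 34 -> '34A'

RLE = 3H4A4H34A


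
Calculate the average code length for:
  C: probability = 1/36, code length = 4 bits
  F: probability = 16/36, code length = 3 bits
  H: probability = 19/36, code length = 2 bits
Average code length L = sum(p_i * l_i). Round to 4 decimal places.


Weighted contributions p_i * l_i:
  C: (1/36) * 4 = 4/36
  F: (16/36) * 3 = 48/36
  H: (19/36) * 2 = 38/36
Sum = (4 + 48 + 38)/36 = 90/36

L = 90/36 = 2.5000 bits/symbol


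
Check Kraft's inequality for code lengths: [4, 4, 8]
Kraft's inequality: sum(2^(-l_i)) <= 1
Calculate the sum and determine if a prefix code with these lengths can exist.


Sum = 2^(-4) + 2^(-4) + 2^(-8)
    = 0.0625 + 0.0625 + 0.00390625
    = 33/256 = 0.12890625
Since 0.12890625 <= 1, Kraft's inequality IS satisfied.
A prefix code with these lengths CAN exist.

Kraft sum = 0.12890625. Satisfied.


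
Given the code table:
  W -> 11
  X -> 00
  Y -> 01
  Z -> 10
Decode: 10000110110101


Decoding:
10 -> Z
00 -> X
01 -> Y
10 -> Z
11 -> W
01 -> Y
01 -> Y


Result: ZXYZWYY


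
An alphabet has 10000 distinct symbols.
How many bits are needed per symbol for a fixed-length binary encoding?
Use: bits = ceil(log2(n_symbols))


log2(10000) = 13.2877
Bracket: 2^13 = 8192 < 10000 <= 2^14 = 16384
So ceil(log2(10000)) = 14

bits = ceil(log2(10000)) = ceil(13.2877) = 14 bits


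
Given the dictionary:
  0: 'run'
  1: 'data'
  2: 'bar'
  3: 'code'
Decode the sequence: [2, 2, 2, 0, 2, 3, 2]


Look up each index in the dictionary:
  2 -> 'bar'
  2 -> 'bar'
  2 -> 'bar'
  0 -> 'run'
  2 -> 'bar'
  3 -> 'code'
  2 -> 'bar'

Decoded: "bar bar bar run bar code bar"


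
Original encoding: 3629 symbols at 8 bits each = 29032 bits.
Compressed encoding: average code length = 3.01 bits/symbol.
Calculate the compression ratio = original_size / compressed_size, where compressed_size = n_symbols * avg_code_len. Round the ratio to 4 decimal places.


original_size = n_symbols * orig_bits = 3629 * 8 = 29032 bits
compressed_size = n_symbols * avg_code_len = 3629 * 3.01 = 10923.29 bits
ratio = original_size / compressed_size = 29032 / 10923.29 = 2.6578

Compression ratio = 2.6578


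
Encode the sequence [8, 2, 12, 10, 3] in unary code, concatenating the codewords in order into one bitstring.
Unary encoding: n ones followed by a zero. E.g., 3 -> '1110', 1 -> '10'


Encode each number as n ones followed by a terminating 0:
  8 -> 111111110 (9 bits)
  2 -> 110 (3 bits)
  12 -> 1111111111110 (13 bits)
  10 -> 11111111110 (11 bits)
  3 -> 1110 (4 bits)
Total length = 9 + 3 + 13 + 11 + 4 = 40 bits.

Unary([8, 2, 12, 10, 3]) = 1111111101101111111111110111111111101110 (40 bits)


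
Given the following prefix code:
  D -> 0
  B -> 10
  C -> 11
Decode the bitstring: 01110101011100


Decoding step by step:
Bits 0 -> D
Bits 11 -> C
Bits 10 -> B
Bits 10 -> B
Bits 10 -> B
Bits 11 -> C
Bits 10 -> B
Bits 0 -> D


Decoded message: DCBBBCBD


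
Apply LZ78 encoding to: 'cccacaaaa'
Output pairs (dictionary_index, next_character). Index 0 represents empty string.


LZ78 encoding steps:
Dictionary: {0: ''}
Step 1: w='' (idx 0), next='c' -> output (0, 'c'), add 'c' as idx 1
Step 2: w='c' (idx 1), next='c' -> output (1, 'c'), add 'cc' as idx 2
Step 3: w='' (idx 0), next='a' -> output (0, 'a'), add 'a' as idx 3
Step 4: w='c' (idx 1), next='a' -> output (1, 'a'), add 'ca' as idx 4
Step 5: w='a' (idx 3), next='a' -> output (3, 'a'), add 'aa' as idx 5
Step 6: w='a' (idx 3), end of input -> output (3, '')


Encoded: [(0, 'c'), (1, 'c'), (0, 'a'), (1, 'a'), (3, 'a'), (3, '')]


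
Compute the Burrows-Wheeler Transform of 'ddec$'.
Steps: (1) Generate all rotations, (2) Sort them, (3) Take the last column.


Rotations (sorted):
  0: $ddec -> last char: c
  1: c$dde -> last char: e
  2: ddec$ -> last char: $
  3: dec$d -> last char: d
  4: ec$dd -> last char: d


BWT = ce$dd


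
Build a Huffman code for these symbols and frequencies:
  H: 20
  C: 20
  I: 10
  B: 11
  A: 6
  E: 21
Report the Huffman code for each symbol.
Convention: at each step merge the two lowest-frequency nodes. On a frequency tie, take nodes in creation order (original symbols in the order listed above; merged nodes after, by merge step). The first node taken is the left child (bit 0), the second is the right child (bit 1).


Huffman tree construction:
Step 1: Merge A(6) + I(10) = 16
Step 2: Merge B(11) + (A+I)(16) = 27
Step 3: Merge H(20) + C(20) = 40
Step 4: Merge E(21) + (B+(A+I))(27) = 48
Step 5: Merge (H+C)(40) + (E+(B+(A+I)))(48) = 88
Read each symbol's code off the tree from the root (left child = 0, right child = 1).

Codes:
  H: 00 (length 2)
  C: 01 (length 2)
  I: 1111 (length 4)
  B: 110 (length 3)
  A: 1110 (length 4)
  E: 10 (length 2)
Average code length: 219/88 = 2.4886 bits/symbol


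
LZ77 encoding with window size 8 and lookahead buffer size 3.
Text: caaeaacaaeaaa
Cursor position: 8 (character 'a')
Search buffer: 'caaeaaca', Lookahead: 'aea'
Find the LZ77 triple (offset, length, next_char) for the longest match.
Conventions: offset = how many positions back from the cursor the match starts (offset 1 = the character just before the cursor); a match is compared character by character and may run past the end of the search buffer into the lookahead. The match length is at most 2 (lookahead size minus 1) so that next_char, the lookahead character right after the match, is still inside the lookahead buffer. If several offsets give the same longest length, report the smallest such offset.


Try each offset into the search buffer:
  offset=1 (pos 7, char 'a'): match length 1
  offset=2 (pos 6, char 'c'): match length 0
  offset=3 (pos 5, char 'a'): match length 1
  offset=4 (pos 4, char 'a'): match length 1
  offset=5 (pos 3, char 'e'): match length 0
  offset=6 (pos 2, char 'a'): match length 2
  offset=7 (pos 1, char 'a'): match length 1
  offset=8 (pos 0, char 'c'): match length 0
Longest match has length 2 at offset 6.
next_char = character at position 8 + 2 = 10 -> 'a'

Best match: offset=6, length=2 (matching 'ae' starting at position 2)
LZ77 triple: (6, 2, 'a')


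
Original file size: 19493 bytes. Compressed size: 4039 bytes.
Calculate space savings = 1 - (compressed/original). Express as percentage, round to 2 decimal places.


ratio = compressed/original = 4039/19493 = 0.207203
savings = 1 - ratio = 1 - 0.207203 = 0.792797
as a percentage: 0.792797 * 100 = 79.28%

Space savings = 1 - 4039/19493 = 79.28%


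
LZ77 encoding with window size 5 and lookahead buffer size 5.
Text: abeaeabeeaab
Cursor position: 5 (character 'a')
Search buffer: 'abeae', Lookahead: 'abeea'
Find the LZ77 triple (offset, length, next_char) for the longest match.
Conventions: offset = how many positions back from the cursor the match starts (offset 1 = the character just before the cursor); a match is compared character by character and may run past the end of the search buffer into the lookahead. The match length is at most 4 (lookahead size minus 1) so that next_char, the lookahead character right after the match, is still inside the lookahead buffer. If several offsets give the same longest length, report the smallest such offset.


Try each offset into the search buffer:
  offset=1 (pos 4, char 'e'): match length 0
  offset=2 (pos 3, char 'a'): match length 1
  offset=3 (pos 2, char 'e'): match length 0
  offset=4 (pos 1, char 'b'): match length 0
  offset=5 (pos 0, char 'a'): match length 3
Longest match has length 3 at offset 5.
next_char = character at position 5 + 3 = 8 -> 'e'

Best match: offset=5, length=3 (matching 'abe' starting at position 0)
LZ77 triple: (5, 3, 'e')


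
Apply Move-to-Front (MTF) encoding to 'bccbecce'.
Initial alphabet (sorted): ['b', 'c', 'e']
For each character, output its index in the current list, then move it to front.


MTF encoding:
'b': index 0 in ['b', 'c', 'e'] -> ['b', 'c', 'e']
'c': index 1 in ['b', 'c', 'e'] -> ['c', 'b', 'e']
'c': index 0 in ['c', 'b', 'e'] -> ['c', 'b', 'e']
'b': index 1 in ['c', 'b', 'e'] -> ['b', 'c', 'e']
'e': index 2 in ['b', 'c', 'e'] -> ['e', 'b', 'c']
'c': index 2 in ['e', 'b', 'c'] -> ['c', 'e', 'b']
'c': index 0 in ['c', 'e', 'b'] -> ['c', 'e', 'b']
'e': index 1 in ['c', 'e', 'b'] -> ['e', 'c', 'b']


Output: [0, 1, 0, 1, 2, 2, 0, 1]


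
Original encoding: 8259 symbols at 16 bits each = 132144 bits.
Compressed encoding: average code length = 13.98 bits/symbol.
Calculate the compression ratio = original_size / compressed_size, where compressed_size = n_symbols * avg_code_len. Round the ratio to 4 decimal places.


original_size = n_symbols * orig_bits = 8259 * 16 = 132144 bits
compressed_size = n_symbols * avg_code_len = 8259 * 13.98 = 115460.82 bits
ratio = original_size / compressed_size = 132144 / 115460.82 = 1.1445

Compression ratio = 1.1445


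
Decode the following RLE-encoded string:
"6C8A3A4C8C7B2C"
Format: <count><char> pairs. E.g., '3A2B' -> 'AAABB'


Expanding each <count><char> pair:
  6C -> 'CCCCCC'
  8A -> 'AAAAAAAA'
  3A -> 'AAA'
  4C -> 'CCCC'
  8C -> 'CCCCCCCC'
  7B -> 'BBBBBBB'
  2C -> 'CC'

Decoded = CCCCCCAAAAAAAAAAACCCCCCCCCCCCBBBBBBBCC


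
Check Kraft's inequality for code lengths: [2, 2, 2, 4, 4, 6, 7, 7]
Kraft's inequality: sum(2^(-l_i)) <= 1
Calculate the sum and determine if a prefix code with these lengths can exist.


Sum = 2^(-2) + 2^(-2) + 2^(-2) + 2^(-4) + 2^(-4) + 2^(-6) + 2^(-7) + 2^(-7)
    = 0.25 + 0.25 + 0.25 + 0.0625 + 0.0625 + 0.015625 + 0.0078125 + 0.0078125
    = 116/128 = 0.90625
Since 0.90625 <= 1, Kraft's inequality IS satisfied.
A prefix code with these lengths CAN exist.

Kraft sum = 0.90625. Satisfied.


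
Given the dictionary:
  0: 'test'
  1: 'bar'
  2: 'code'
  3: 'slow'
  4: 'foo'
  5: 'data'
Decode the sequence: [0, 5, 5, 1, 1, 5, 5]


Look up each index in the dictionary:
  0 -> 'test'
  5 -> 'data'
  5 -> 'data'
  1 -> 'bar'
  1 -> 'bar'
  5 -> 'data'
  5 -> 'data'

Decoded: "test data data bar bar data data"


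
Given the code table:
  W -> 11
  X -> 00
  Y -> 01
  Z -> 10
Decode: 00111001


Decoding:
00 -> X
11 -> W
10 -> Z
01 -> Y


Result: XWZY


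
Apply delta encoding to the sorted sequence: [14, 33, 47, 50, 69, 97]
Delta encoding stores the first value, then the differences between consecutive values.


First value: 14
Deltas:
  33 - 14 = 19
  47 - 33 = 14
  50 - 47 = 3
  69 - 50 = 19
  97 - 69 = 28


Delta encoded: [14, 19, 14, 3, 19, 28]


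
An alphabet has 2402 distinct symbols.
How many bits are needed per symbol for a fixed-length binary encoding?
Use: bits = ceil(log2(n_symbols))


log2(2402) = 11.23
Bracket: 2^11 = 2048 < 2402 <= 2^12 = 4096
So ceil(log2(2402)) = 12

bits = ceil(log2(2402)) = ceil(11.23) = 12 bits


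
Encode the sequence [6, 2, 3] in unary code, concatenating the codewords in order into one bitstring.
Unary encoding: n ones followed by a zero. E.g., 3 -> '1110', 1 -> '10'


Encode each number as n ones followed by a terminating 0:
  6 -> 1111110 (7 bits)
  2 -> 110 (3 bits)
  3 -> 1110 (4 bits)
Total length = 7 + 3 + 4 = 14 bits.

Unary([6, 2, 3]) = 11111101101110 (14 bits)


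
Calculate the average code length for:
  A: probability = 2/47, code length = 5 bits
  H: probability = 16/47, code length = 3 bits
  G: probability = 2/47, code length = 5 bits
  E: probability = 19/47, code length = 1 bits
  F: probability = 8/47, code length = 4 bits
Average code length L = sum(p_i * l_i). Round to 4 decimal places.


Weighted contributions p_i * l_i:
  A: (2/47) * 5 = 10/47
  H: (16/47) * 3 = 48/47
  G: (2/47) * 5 = 10/47
  E: (19/47) * 1 = 19/47
  F: (8/47) * 4 = 32/47
Sum = (10 + 48 + 10 + 19 + 32)/47 = 119/47

L = 119/47 = 2.5319 bits/symbol


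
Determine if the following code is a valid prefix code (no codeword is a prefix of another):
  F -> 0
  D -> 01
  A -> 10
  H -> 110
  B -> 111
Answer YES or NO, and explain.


Checking each pair (does one codeword prefix another?):
  F='0' vs D='01': prefix -- VIOLATION

NO -- this is NOT a valid prefix code. F (0) is a prefix of D (01).


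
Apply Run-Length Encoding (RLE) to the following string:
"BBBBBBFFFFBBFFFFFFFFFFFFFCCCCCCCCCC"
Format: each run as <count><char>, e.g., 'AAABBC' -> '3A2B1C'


Scanning runs left to right:
  i=0: run of 'B' x 6 -> '6B'
  i=6: run of 'F' x 4 -> '4F'
  i=10: run of 'B' x 2 -> '2B'
  i=12: run of 'F' x 13 -> '13F'
  i=25: run of 'C' x 10 -> '10C'

RLE = 6B4F2B13F10C


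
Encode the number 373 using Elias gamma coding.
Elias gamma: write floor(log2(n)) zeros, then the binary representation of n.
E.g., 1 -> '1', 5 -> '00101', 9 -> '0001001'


num_bits = floor(log2(373)) + 1 = 9
leading_zeros = num_bits - 1 = 8
binary(373) = 101110101

Elias gamma(373) = '00000000' + '101110101' = 00000000101110101 (17 bits)


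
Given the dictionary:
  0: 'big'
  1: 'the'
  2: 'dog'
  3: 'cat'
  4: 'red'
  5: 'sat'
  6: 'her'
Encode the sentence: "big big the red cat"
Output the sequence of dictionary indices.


Look up each word in the dictionary:
  'big' -> 0
  'big' -> 0
  'the' -> 1
  'red' -> 4
  'cat' -> 3

Encoded: [0, 0, 1, 4, 3]


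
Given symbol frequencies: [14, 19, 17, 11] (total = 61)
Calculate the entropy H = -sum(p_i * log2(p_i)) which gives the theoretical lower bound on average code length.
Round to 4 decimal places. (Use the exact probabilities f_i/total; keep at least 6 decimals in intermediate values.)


Per-symbol terms -p_i * log2(p_i) with p_i = f_i/61:
  p = 14/61 = 0.229508: log2(p) = -2.123382, -p*log2(p) = 0.487334
  p = 19/61 = 0.311475: log2(p) = -1.682810, -p*log2(p) = 0.524154
  p = 17/61 = 0.278689: log2(p) = -1.843274, -p*log2(p) = 0.513699
  p = 11/61 = 0.180328: log2(p) = -2.471306, -p*log2(p) = 0.445645
H = 0.487334 + 0.524154 + 0.513699 + 0.445645 = 1.970832

H = 1.9708 bits/symbol


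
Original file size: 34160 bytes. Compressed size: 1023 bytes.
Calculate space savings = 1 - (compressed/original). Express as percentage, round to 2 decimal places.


ratio = compressed/original = 1023/34160 = 0.029947
savings = 1 - ratio = 1 - 0.029947 = 0.970053
as a percentage: 0.970053 * 100 = 97.01%

Space savings = 1 - 1023/34160 = 97.01%


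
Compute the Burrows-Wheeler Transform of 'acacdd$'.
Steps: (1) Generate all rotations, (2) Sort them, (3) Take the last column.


Rotations (sorted):
  0: $acacdd -> last char: d
  1: acacdd$ -> last char: $
  2: acdd$ac -> last char: c
  3: cacdd$a -> last char: a
  4: cdd$aca -> last char: a
  5: d$acacd -> last char: d
  6: dd$acac -> last char: c


BWT = d$caadc


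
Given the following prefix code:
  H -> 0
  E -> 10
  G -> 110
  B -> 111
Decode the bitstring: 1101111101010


Decoding step by step:
Bits 110 -> G
Bits 111 -> B
Bits 110 -> G
Bits 10 -> E
Bits 10 -> E


Decoded message: GBGEE


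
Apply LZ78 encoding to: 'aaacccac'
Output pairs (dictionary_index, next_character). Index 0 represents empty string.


LZ78 encoding steps:
Dictionary: {0: ''}
Step 1: w='' (idx 0), next='a' -> output (0, 'a'), add 'a' as idx 1
Step 2: w='a' (idx 1), next='a' -> output (1, 'a'), add 'aa' as idx 2
Step 3: w='' (idx 0), next='c' -> output (0, 'c'), add 'c' as idx 3
Step 4: w='c' (idx 3), next='c' -> output (3, 'c'), add 'cc' as idx 4
Step 5: w='a' (idx 1), next='c' -> output (1, 'c'), add 'ac' as idx 5


Encoded: [(0, 'a'), (1, 'a'), (0, 'c'), (3, 'c'), (1, 'c')]


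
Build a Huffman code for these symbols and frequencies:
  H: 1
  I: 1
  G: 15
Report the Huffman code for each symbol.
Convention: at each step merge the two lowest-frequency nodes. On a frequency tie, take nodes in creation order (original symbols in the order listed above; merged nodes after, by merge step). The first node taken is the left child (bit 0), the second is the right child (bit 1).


Huffman tree construction:
Step 1: Merge H(1) + I(1) = 2
Step 2: Merge (H+I)(2) + G(15) = 17
Read each symbol's code off the tree from the root (left child = 0, right child = 1).

Codes:
  H: 00 (length 2)
  I: 01 (length 2)
  G: 1 (length 1)
Average code length: 19/17 = 1.1176 bits/symbol


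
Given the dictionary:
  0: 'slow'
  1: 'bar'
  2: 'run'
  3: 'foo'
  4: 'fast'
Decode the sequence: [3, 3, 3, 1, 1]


Look up each index in the dictionary:
  3 -> 'foo'
  3 -> 'foo'
  3 -> 'foo'
  1 -> 'bar'
  1 -> 'bar'

Decoded: "foo foo foo bar bar"


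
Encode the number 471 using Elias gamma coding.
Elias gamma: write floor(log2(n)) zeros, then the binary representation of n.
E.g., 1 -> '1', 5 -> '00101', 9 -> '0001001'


num_bits = floor(log2(471)) + 1 = 9
leading_zeros = num_bits - 1 = 8
binary(471) = 111010111

Elias gamma(471) = '00000000' + '111010111' = 00000000111010111 (17 bits)


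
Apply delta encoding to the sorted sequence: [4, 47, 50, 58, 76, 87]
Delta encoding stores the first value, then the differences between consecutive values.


First value: 4
Deltas:
  47 - 4 = 43
  50 - 47 = 3
  58 - 50 = 8
  76 - 58 = 18
  87 - 76 = 11


Delta encoded: [4, 43, 3, 8, 18, 11]


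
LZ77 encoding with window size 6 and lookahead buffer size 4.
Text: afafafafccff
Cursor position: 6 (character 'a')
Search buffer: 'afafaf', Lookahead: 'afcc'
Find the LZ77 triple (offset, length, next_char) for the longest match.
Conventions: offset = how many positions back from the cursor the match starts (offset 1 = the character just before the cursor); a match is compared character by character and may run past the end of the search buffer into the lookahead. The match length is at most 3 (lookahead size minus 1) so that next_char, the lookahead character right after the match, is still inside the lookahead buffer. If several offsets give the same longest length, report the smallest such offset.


Try each offset into the search buffer:
  offset=1 (pos 5, char 'f'): match length 0
  offset=2 (pos 4, char 'a'): match length 2
  offset=3 (pos 3, char 'f'): match length 0
  offset=4 (pos 2, char 'a'): match length 2
  offset=5 (pos 1, char 'f'): match length 0
  offset=6 (pos 0, char 'a'): match length 2
Longest match has length 2, found at offsets 2, 4, 6; take the smallest, offset 2.
next_char = character at position 6 + 2 = 8 -> 'c'

Best match: offset=2, length=2 (matching 'af' starting at position 4)
LZ77 triple: (2, 2, 'c')


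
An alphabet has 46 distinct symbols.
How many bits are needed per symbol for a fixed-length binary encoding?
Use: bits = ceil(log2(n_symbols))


log2(46) = 5.5236
Bracket: 2^5 = 32 < 46 <= 2^6 = 64
So ceil(log2(46)) = 6

bits = ceil(log2(46)) = ceil(5.5236) = 6 bits


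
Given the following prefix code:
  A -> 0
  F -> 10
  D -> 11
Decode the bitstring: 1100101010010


Decoding step by step:
Bits 11 -> D
Bits 0 -> A
Bits 0 -> A
Bits 10 -> F
Bits 10 -> F
Bits 10 -> F
Bits 0 -> A
Bits 10 -> F


Decoded message: DAAFFFAF


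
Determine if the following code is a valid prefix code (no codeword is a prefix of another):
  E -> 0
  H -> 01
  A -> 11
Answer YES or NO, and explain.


Checking each pair (does one codeword prefix another?):
  E='0' vs H='01': prefix -- VIOLATION

NO -- this is NOT a valid prefix code. E (0) is a prefix of H (01).


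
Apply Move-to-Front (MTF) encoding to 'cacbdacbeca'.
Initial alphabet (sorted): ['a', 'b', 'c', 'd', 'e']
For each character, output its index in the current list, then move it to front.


MTF encoding:
'c': index 2 in ['a', 'b', 'c', 'd', 'e'] -> ['c', 'a', 'b', 'd', 'e']
'a': index 1 in ['c', 'a', 'b', 'd', 'e'] -> ['a', 'c', 'b', 'd', 'e']
'c': index 1 in ['a', 'c', 'b', 'd', 'e'] -> ['c', 'a', 'b', 'd', 'e']
'b': index 2 in ['c', 'a', 'b', 'd', 'e'] -> ['b', 'c', 'a', 'd', 'e']
'd': index 3 in ['b', 'c', 'a', 'd', 'e'] -> ['d', 'b', 'c', 'a', 'e']
'a': index 3 in ['d', 'b', 'c', 'a', 'e'] -> ['a', 'd', 'b', 'c', 'e']
'c': index 3 in ['a', 'd', 'b', 'c', 'e'] -> ['c', 'a', 'd', 'b', 'e']
'b': index 3 in ['c', 'a', 'd', 'b', 'e'] -> ['b', 'c', 'a', 'd', 'e']
'e': index 4 in ['b', 'c', 'a', 'd', 'e'] -> ['e', 'b', 'c', 'a', 'd']
'c': index 2 in ['e', 'b', 'c', 'a', 'd'] -> ['c', 'e', 'b', 'a', 'd']
'a': index 3 in ['c', 'e', 'b', 'a', 'd'] -> ['a', 'c', 'e', 'b', 'd']


Output: [2, 1, 1, 2, 3, 3, 3, 3, 4, 2, 3]


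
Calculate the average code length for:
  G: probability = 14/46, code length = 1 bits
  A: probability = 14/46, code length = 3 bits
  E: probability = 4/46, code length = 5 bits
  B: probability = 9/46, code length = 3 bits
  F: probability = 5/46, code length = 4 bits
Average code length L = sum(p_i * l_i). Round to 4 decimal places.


Weighted contributions p_i * l_i:
  G: (14/46) * 1 = 14/46
  A: (14/46) * 3 = 42/46
  E: (4/46) * 5 = 20/46
  B: (9/46) * 3 = 27/46
  F: (5/46) * 4 = 20/46
Sum = (14 + 42 + 20 + 27 + 20)/46 = 123/46

L = 123/46 = 2.6739 bits/symbol


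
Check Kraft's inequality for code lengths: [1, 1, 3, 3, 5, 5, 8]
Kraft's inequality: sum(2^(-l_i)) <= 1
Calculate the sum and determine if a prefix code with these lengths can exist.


Sum = 2^(-1) + 2^(-1) + 2^(-3) + 2^(-3) + 2^(-5) + 2^(-5) + 2^(-8)
    = 0.5 + 0.5 + 0.125 + 0.125 + 0.03125 + 0.03125 + 0.00390625
    = 337/256 = 1.31640625
Since 1.31640625 > 1, Kraft's inequality is NOT satisfied.
A prefix code with these lengths CANNOT exist.

Kraft sum = 1.31640625. Not satisfied.


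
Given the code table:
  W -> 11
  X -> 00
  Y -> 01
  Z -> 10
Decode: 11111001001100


Decoding:
11 -> W
11 -> W
10 -> Z
01 -> Y
00 -> X
11 -> W
00 -> X


Result: WWZYXWX


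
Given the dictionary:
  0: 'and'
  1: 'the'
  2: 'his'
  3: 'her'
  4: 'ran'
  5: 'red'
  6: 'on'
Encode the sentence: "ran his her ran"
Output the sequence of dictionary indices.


Look up each word in the dictionary:
  'ran' -> 4
  'his' -> 2
  'her' -> 3
  'ran' -> 4

Encoded: [4, 2, 3, 4]


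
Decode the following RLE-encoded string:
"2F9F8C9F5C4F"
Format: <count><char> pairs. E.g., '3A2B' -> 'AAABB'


Expanding each <count><char> pair:
  2F -> 'FF'
  9F -> 'FFFFFFFFF'
  8C -> 'CCCCCCCC'
  9F -> 'FFFFFFFFF'
  5C -> 'CCCCC'
  4F -> 'FFFF'

Decoded = FFFFFFFFFFFCCCCCCCCFFFFFFFFFCCCCCFFFF


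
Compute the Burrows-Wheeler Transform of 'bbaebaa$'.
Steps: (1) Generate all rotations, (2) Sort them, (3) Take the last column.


Rotations (sorted):
  0: $bbaebaa -> last char: a
  1: a$bbaeba -> last char: a
  2: aa$bbaeb -> last char: b
  3: aebaa$bb -> last char: b
  4: baa$bbae -> last char: e
  5: baebaa$b -> last char: b
  6: bbaebaa$ -> last char: $
  7: ebaa$bba -> last char: a


BWT = aabbeb$a


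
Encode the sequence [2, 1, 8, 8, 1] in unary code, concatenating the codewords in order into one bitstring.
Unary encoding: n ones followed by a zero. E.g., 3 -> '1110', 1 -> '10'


Encode each number as n ones followed by a terminating 0:
  2 -> 110 (3 bits)
  1 -> 10 (2 bits)
  8 -> 111111110 (9 bits)
  8 -> 111111110 (9 bits)
  1 -> 10 (2 bits)
Total length = 3 + 2 + 9 + 9 + 2 = 25 bits.

Unary([2, 1, 8, 8, 1]) = 1101011111111011111111010 (25 bits)


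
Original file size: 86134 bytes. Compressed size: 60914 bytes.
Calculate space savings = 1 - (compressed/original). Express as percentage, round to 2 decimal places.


ratio = compressed/original = 60914/86134 = 0.7072
savings = 1 - ratio = 1 - 0.7072 = 0.2928
as a percentage: 0.2928 * 100 = 29.28%

Space savings = 1 - 60914/86134 = 29.28%


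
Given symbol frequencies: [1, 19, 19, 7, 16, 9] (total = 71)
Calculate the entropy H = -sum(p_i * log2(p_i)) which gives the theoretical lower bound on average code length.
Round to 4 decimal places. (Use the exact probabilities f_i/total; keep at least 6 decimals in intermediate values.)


Per-symbol terms -p_i * log2(p_i) with p_i = f_i/71:
  p = 1/71 = 0.014085: log2(p) = -6.149747, -p*log2(p) = 0.086616
  p = 19/71 = 0.267606: log2(p) = -1.901820, -p*log2(p) = 0.508938
  p = 19/71 = 0.267606: log2(p) = -1.901820, -p*log2(p) = 0.508938
  p = 7/71 = 0.098592: log2(p) = -3.342392, -p*log2(p) = 0.329532
  p = 16/71 = 0.225352: log2(p) = -2.149747, -p*log2(p) = 0.484450
  p = 9/71 = 0.126761: log2(p) = -2.979822, -p*log2(p) = 0.377724
H = 0.086616 + 0.508938 + 0.508938 + 0.329532 + 0.484450 + 0.377724 = 2.296198

H = 2.2962 bits/symbol


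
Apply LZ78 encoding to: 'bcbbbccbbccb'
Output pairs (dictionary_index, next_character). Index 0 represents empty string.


LZ78 encoding steps:
Dictionary: {0: ''}
Step 1: w='' (idx 0), next='b' -> output (0, 'b'), add 'b' as idx 1
Step 2: w='' (idx 0), next='c' -> output (0, 'c'), add 'c' as idx 2
Step 3: w='b' (idx 1), next='b' -> output (1, 'b'), add 'bb' as idx 3
Step 4: w='b' (idx 1), next='c' -> output (1, 'c'), add 'bc' as idx 4
Step 5: w='c' (idx 2), next='b' -> output (2, 'b'), add 'cb' as idx 5
Step 6: w='bc' (idx 4), next='c' -> output (4, 'c'), add 'bcc' as idx 6
Step 7: w='b' (idx 1), end of input -> output (1, '')


Encoded: [(0, 'b'), (0, 'c'), (1, 'b'), (1, 'c'), (2, 'b'), (4, 'c'), (1, '')]


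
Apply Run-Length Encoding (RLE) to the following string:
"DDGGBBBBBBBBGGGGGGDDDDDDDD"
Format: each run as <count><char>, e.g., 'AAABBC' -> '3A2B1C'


Scanning runs left to right:
  i=0: run of 'D' x 2 -> '2D'
  i=2: run of 'G' x 2 -> '2G'
  i=4: run of 'B' x 8 -> '8B'
  i=12: run of 'G' x 6 -> '6G'
  i=18: run of 'D' x 8 -> '8D'

RLE = 2D2G8B6G8D


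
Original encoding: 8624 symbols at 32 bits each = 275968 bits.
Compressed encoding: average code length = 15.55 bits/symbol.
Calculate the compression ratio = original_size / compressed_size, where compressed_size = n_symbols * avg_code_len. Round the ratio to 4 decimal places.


original_size = n_symbols * orig_bits = 8624 * 32 = 275968 bits
compressed_size = n_symbols * avg_code_len = 8624 * 15.55 = 134103.2 bits
ratio = original_size / compressed_size = 275968 / 134103.2 = 2.0579

Compression ratio = 2.0579


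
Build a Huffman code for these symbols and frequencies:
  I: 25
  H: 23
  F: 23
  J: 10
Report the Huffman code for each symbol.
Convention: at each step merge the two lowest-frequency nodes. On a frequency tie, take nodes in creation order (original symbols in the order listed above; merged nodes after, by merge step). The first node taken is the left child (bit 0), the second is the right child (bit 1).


Huffman tree construction:
Step 1: Merge J(10) + H(23) = 33
Step 2: Merge F(23) + I(25) = 48
Step 3: Merge (J+H)(33) + (F+I)(48) = 81
Read each symbol's code off the tree from the root (left child = 0, right child = 1).

Codes:
  I: 11 (length 2)
  H: 01 (length 2)
  F: 10 (length 2)
  J: 00 (length 2)
Average code length: 162/81 = 2.0000 bits/symbol
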